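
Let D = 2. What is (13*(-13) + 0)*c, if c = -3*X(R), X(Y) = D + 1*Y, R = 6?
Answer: 4056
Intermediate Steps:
X(Y) = 2 + Y (X(Y) = 2 + 1*Y = 2 + Y)
c = -24 (c = -3*(2 + 6) = -3*8 = -24)
(13*(-13) + 0)*c = (13*(-13) + 0)*(-24) = (-169 + 0)*(-24) = -169*(-24) = 4056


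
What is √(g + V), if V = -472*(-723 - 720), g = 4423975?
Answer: √5105071 ≈ 2259.4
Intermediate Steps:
V = 681096 (V = -472*(-1443) = 681096)
√(g + V) = √(4423975 + 681096) = √5105071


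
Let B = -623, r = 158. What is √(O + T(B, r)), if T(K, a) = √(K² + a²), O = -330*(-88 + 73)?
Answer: √(4950 + √413093) ≈ 74.785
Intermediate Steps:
O = 4950 (O = -330*(-15) = 4950)
√(O + T(B, r)) = √(4950 + √((-623)² + 158²)) = √(4950 + √(388129 + 24964)) = √(4950 + √413093)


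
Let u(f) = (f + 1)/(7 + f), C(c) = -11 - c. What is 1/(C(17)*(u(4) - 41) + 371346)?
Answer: 11/4097294 ≈ 2.6847e-6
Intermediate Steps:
u(f) = (1 + f)/(7 + f)
1/(C(17)*(u(4) - 41) + 371346) = 1/((-11 - 1*17)*((1 + 4)/(7 + 4) - 41) + 371346) = 1/((-11 - 17)*(5/11 - 41) + 371346) = 1/(-28*((1/11)*5 - 41) + 371346) = 1/(-28*(5/11 - 41) + 371346) = 1/(-28*(-446/11) + 371346) = 1/(12488/11 + 371346) = 1/(4097294/11) = 11/4097294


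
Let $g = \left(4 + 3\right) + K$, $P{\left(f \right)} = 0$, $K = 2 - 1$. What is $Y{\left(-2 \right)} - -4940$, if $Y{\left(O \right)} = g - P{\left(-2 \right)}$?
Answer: $4948$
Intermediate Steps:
$K = 1$ ($K = 2 - 1 = 1$)
$g = 8$ ($g = \left(4 + 3\right) + 1 = 7 + 1 = 8$)
$Y{\left(O \right)} = 8$ ($Y{\left(O \right)} = 8 - 0 = 8 + 0 = 8$)
$Y{\left(-2 \right)} - -4940 = 8 - -4940 = 8 + 4940 = 4948$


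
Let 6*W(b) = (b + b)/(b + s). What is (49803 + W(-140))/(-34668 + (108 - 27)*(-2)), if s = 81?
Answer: -8815271/6164910 ≈ -1.4299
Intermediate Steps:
W(b) = b/(3*(81 + b)) (W(b) = ((b + b)/(b + 81))/6 = ((2*b)/(81 + b))/6 = (2*b/(81 + b))/6 = b/(3*(81 + b)))
(49803 + W(-140))/(-34668 + (108 - 27)*(-2)) = (49803 + (⅓)*(-140)/(81 - 140))/(-34668 + (108 - 27)*(-2)) = (49803 + (⅓)*(-140)/(-59))/(-34668 + 81*(-2)) = (49803 + (⅓)*(-140)*(-1/59))/(-34668 - 162) = (49803 + 140/177)/(-34830) = (8815271/177)*(-1/34830) = -8815271/6164910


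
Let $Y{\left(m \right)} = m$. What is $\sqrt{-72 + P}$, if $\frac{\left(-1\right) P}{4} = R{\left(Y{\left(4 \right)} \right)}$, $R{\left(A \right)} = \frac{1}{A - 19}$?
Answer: $\frac{2 i \sqrt{4035}}{15} \approx 8.4696 i$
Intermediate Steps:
$R{\left(A \right)} = \frac{1}{-19 + A}$
$P = \frac{4}{15}$ ($P = - \frac{4}{-19 + 4} = - \frac{4}{-15} = \left(-4\right) \left(- \frac{1}{15}\right) = \frac{4}{15} \approx 0.26667$)
$\sqrt{-72 + P} = \sqrt{-72 + \frac{4}{15}} = \sqrt{- \frac{1076}{15}} = \frac{2 i \sqrt{4035}}{15}$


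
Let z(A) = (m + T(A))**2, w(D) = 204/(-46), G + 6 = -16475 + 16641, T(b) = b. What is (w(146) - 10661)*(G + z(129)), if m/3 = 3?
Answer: -4710837220/23 ≈ -2.0482e+8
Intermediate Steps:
m = 9 (m = 3*3 = 9)
G = 160 (G = -6 + (-16475 + 16641) = -6 + 166 = 160)
w(D) = -102/23 (w(D) = 204*(-1/46) = -102/23)
z(A) = (9 + A)**2
(w(146) - 10661)*(G + z(129)) = (-102/23 - 10661)*(160 + (9 + 129)**2) = -245305*(160 + 138**2)/23 = -245305*(160 + 19044)/23 = -245305/23*19204 = -4710837220/23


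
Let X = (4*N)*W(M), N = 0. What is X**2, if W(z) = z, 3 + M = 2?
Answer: 0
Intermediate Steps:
M = -1 (M = -3 + 2 = -1)
X = 0 (X = (4*0)*(-1) = 0*(-1) = 0)
X**2 = 0**2 = 0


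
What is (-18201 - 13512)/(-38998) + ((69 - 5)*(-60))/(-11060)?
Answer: 807255/695674 ≈ 1.1604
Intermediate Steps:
(-18201 - 13512)/(-38998) + ((69 - 5)*(-60))/(-11060) = -31713*(-1/38998) + (64*(-60))*(-1/11060) = 1023/1258 - 3840*(-1/11060) = 1023/1258 + 192/553 = 807255/695674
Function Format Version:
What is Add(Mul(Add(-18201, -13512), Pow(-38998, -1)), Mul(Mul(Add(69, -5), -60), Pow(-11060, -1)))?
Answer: Rational(807255, 695674) ≈ 1.1604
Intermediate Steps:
Add(Mul(Add(-18201, -13512), Pow(-38998, -1)), Mul(Mul(Add(69, -5), -60), Pow(-11060, -1))) = Add(Mul(-31713, Rational(-1, 38998)), Mul(Mul(64, -60), Rational(-1, 11060))) = Add(Rational(1023, 1258), Mul(-3840, Rational(-1, 11060))) = Add(Rational(1023, 1258), Rational(192, 553)) = Rational(807255, 695674)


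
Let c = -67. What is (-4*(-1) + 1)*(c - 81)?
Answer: -740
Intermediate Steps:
(-4*(-1) + 1)*(c - 81) = (-4*(-1) + 1)*(-67 - 81) = (4 + 1)*(-148) = 5*(-148) = -740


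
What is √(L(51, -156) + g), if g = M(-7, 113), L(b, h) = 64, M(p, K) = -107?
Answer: I*√43 ≈ 6.5574*I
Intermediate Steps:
g = -107
√(L(51, -156) + g) = √(64 - 107) = √(-43) = I*√43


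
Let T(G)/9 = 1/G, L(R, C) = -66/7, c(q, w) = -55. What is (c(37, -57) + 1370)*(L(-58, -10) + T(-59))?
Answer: -5203455/413 ≈ -12599.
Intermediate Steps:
L(R, C) = -66/7 (L(R, C) = -66*⅐ = -66/7)
T(G) = 9/G
(c(37, -57) + 1370)*(L(-58, -10) + T(-59)) = (-55 + 1370)*(-66/7 + 9/(-59)) = 1315*(-66/7 + 9*(-1/59)) = 1315*(-66/7 - 9/59) = 1315*(-3957/413) = -5203455/413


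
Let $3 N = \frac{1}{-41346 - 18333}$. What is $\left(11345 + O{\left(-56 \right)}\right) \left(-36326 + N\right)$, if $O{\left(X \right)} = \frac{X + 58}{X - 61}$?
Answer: $- \frac{8632768171997869}{20947329} \approx -4.1212 \cdot 10^{8}$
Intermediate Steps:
$N = - \frac{1}{179037}$ ($N = \frac{1}{3 \left(-41346 - 18333\right)} = \frac{1}{3 \left(-59679\right)} = \frac{1}{3} \left(- \frac{1}{59679}\right) = - \frac{1}{179037} \approx -5.5854 \cdot 10^{-6}$)
$O{\left(X \right)} = \frac{58 + X}{-61 + X}$
$\left(11345 + O{\left(-56 \right)}\right) \left(-36326 + N\right) = \left(11345 + \frac{58 - 56}{-61 - 56}\right) \left(-36326 - \frac{1}{179037}\right) = \left(11345 + \frac{1}{-117} \cdot 2\right) \left(- \frac{6503698063}{179037}\right) = \left(11345 - \frac{2}{117}\right) \left(- \frac{6503698063}{179037}\right) = \frac{1327363}{117} \left(- \frac{6503698063}{179037}\right) = - \frac{8632768171997869}{20947329}$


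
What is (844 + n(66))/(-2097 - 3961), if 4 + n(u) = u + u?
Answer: -486/3029 ≈ -0.16045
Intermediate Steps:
n(u) = -4 + 2*u (n(u) = -4 + (u + u) = -4 + 2*u)
(844 + n(66))/(-2097 - 3961) = (844 + (-4 + 2*66))/(-2097 - 3961) = (844 + (-4 + 132))/(-6058) = (844 + 128)*(-1/6058) = 972*(-1/6058) = -486/3029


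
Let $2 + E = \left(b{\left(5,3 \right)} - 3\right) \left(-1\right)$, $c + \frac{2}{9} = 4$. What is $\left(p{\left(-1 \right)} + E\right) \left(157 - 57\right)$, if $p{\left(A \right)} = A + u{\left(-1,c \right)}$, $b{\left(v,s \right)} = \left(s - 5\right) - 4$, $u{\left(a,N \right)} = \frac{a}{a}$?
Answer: $700$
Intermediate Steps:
$c = \frac{34}{9}$ ($c = - \frac{2}{9} + 4 = \frac{34}{9} \approx 3.7778$)
$u{\left(a,N \right)} = 1$
$b{\left(v,s \right)} = -9 + s$ ($b{\left(v,s \right)} = \left(-5 + s\right) - 4 = -9 + s$)
$p{\left(A \right)} = 1 + A$ ($p{\left(A \right)} = A + 1 = 1 + A$)
$E = 7$ ($E = -2 + \left(\left(-9 + 3\right) - 3\right) \left(-1\right) = -2 + \left(-6 - 3\right) \left(-1\right) = -2 - -9 = -2 + 9 = 7$)
$\left(p{\left(-1 \right)} + E\right) \left(157 - 57\right) = \left(\left(1 - 1\right) + 7\right) \left(157 - 57\right) = \left(0 + 7\right) 100 = 7 \cdot 100 = 700$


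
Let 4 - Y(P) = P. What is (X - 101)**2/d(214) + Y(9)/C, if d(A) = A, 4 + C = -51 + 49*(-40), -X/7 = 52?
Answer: 87138889/86242 ≈ 1010.4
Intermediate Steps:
X = -364 (X = -7*52 = -364)
Y(P) = 4 - P
C = -2015 (C = -4 + (-51 + 49*(-40)) = -4 + (-51 - 1960) = -4 - 2011 = -2015)
(X - 101)**2/d(214) + Y(9)/C = (-364 - 101)**2/214 + (4 - 1*9)/(-2015) = (-465)**2*(1/214) + (4 - 9)*(-1/2015) = 216225*(1/214) - 5*(-1/2015) = 216225/214 + 1/403 = 87138889/86242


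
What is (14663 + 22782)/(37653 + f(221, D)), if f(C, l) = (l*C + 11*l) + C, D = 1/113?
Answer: 4231285/4279994 ≈ 0.98862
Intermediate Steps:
D = 1/113 ≈ 0.0088496
f(C, l) = C + 11*l + C*l (f(C, l) = (C*l + 11*l) + C = (11*l + C*l) + C = C + 11*l + C*l)
(14663 + 22782)/(37653 + f(221, D)) = (14663 + 22782)/(37653 + (221 + 11*(1/113) + 221*(1/113))) = 37445/(37653 + (221 + 11/113 + 221/113)) = 37445/(37653 + 25205/113) = 37445/(4279994/113) = 37445*(113/4279994) = 4231285/4279994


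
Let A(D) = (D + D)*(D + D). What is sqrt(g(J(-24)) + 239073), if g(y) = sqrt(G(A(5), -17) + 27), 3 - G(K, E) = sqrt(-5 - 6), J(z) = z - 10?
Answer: sqrt(239073 + sqrt(30 - I*sqrt(11))) ≈ 488.96 - 0.e-4*I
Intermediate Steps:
J(z) = -10 + z
A(D) = 4*D**2 (A(D) = (2*D)*(2*D) = 4*D**2)
G(K, E) = 3 - I*sqrt(11) (G(K, E) = 3 - sqrt(-5 - 6) = 3 - sqrt(-11) = 3 - I*sqrt(11))
g(y) = sqrt(30 - I*sqrt(11)) (g(y) = sqrt((3 - I*sqrt(11)) + 27) = sqrt(30 - I*sqrt(11)))
sqrt(g(J(-24)) + 239073) = sqrt(sqrt(30 - I*sqrt(11)) + 239073) = sqrt(239073 + sqrt(30 - I*sqrt(11)))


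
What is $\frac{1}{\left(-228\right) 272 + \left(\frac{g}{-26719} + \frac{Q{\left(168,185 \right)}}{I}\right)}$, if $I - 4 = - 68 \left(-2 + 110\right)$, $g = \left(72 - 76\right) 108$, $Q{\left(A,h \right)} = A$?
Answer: $- \frac{49029365}{3040605429318} \approx -1.6125 \cdot 10^{-5}$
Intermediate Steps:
$g = -432$ ($g = \left(-4\right) 108 = -432$)
$I = -7340$ ($I = 4 - 68 \left(-2 + 110\right) = 4 - 7344 = -7340$)
$\frac{1}{\left(-228\right) 272 + \left(\frac{g}{-26719} + \frac{Q{\left(168,185 \right)}}{I}\right)} = \frac{1}{\left(-228\right) 272 + \left(- \frac{432}{-26719} + \frac{168}{-7340}\right)} = \frac{1}{-62016 + \left(\left(-432\right) \left(- \frac{1}{26719}\right) + 168 \left(- \frac{1}{7340}\right)\right)} = \frac{1}{-62016 + \left(\frac{432}{26719} - \frac{42}{1835}\right)} = \frac{1}{-62016 - \frac{329478}{49029365}} = \frac{1}{- \frac{3040605429318}{49029365}} = - \frac{49029365}{3040605429318}$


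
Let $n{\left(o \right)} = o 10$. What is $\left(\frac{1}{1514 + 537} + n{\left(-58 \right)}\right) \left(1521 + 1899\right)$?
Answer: $- \frac{4068360180}{2051} \approx -1.9836 \cdot 10^{6}$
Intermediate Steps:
$n{\left(o \right)} = 10 o$
$\left(\frac{1}{1514 + 537} + n{\left(-58 \right)}\right) \left(1521 + 1899\right) = \left(\frac{1}{1514 + 537} + 10 \left(-58\right)\right) \left(1521 + 1899\right) = \left(\frac{1}{2051} - 580\right) 3420 = \left(- \frac{1189579}{2051}\right) 3420 = - \frac{4068360180}{2051}$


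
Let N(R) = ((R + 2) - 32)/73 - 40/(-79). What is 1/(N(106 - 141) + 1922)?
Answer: 5767/11081959 ≈ 0.00052040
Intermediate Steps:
N(R) = 550/5767 + R/73 (N(R) = ((2 + R) - 32)*(1/73) - 40*(-1/79) = (-30 + R)*(1/73) + 40/79 = (-30/73 + R/73) + 40/79 = 550/5767 + R/73)
1/(N(106 - 141) + 1922) = 1/((550/5767 + (106 - 141)/73) + 1922) = 1/((550/5767 + (1/73)*(-35)) + 1922) = 1/((550/5767 - 35/73) + 1922) = 1/(-2215/5767 + 1922) = 1/(11081959/5767) = 5767/11081959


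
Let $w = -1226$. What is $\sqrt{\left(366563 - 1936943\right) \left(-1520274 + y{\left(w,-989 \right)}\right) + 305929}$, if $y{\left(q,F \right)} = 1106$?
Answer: $\sqrt{2385671349769} \approx 1.5446 \cdot 10^{6}$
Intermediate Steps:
$\sqrt{\left(366563 - 1936943\right) \left(-1520274 + y{\left(w,-989 \right)}\right) + 305929} = \sqrt{\left(366563 - 1936943\right) \left(-1520274 + 1106\right) + 305929} = \sqrt{\left(-1570380\right) \left(-1519168\right) + 305929} = \sqrt{2385671043840 + 305929} = \sqrt{2385671349769}$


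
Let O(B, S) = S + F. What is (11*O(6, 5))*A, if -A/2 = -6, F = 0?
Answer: 660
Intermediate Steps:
A = 12 (A = -2*(-6) = 12)
O(B, S) = S (O(B, S) = S + 0 = S)
(11*O(6, 5))*A = (11*5)*12 = 55*12 = 660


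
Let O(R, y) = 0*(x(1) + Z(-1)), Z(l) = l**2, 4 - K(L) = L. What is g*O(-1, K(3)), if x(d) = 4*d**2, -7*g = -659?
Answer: 0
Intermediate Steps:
K(L) = 4 - L
g = 659/7 (g = -1/7*(-659) = 659/7 ≈ 94.143)
O(R, y) = 0 (O(R, y) = 0*(4*1**2 + (-1)**2) = 0*(4*1 + 1) = 0*(4 + 1) = 0*5 = 0)
g*O(-1, K(3)) = (659/7)*0 = 0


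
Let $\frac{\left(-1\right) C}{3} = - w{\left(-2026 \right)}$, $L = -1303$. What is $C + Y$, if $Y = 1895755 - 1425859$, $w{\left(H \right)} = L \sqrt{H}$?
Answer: $469896 - 3909 i \sqrt{2026} \approx 4.699 \cdot 10^{5} - 1.7595 \cdot 10^{5} i$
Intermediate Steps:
$w{\left(H \right)} = - 1303 \sqrt{H}$
$Y = 469896$ ($Y = 1895755 - 1425859 = 469896$)
$C = - 3909 i \sqrt{2026}$ ($C = - 3 \left(- \left(-1303\right) \sqrt{-2026}\right) = - 3 \left(- \left(-1303\right) i \sqrt{2026}\right) = - 3 \cdot 1303 i \sqrt{2026} = - 3909 i \sqrt{2026} \approx - 1.7595 \cdot 10^{5} i$)
$C + Y = - 3909 i \sqrt{2026} + 469896 = 469896 - 3909 i \sqrt{2026}$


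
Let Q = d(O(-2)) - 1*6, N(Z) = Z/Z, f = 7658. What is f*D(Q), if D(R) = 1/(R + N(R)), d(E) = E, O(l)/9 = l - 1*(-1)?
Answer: -547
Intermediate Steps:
O(l) = 9 + 9*l (O(l) = 9*(l - 1*(-1)) = 9*(l + 1) = 9*(1 + l) = 9 + 9*l)
N(Z) = 1
Q = -15 (Q = (9 + 9*(-2)) - 1*6 = (9 - 18) - 6 = -9 - 6 = -15)
D(R) = 1/(1 + R) (D(R) = 1/(R + 1) = 1/(1 + R))
f*D(Q) = 7658/(1 - 15) = 7658/(-14) = 7658*(-1/14) = -547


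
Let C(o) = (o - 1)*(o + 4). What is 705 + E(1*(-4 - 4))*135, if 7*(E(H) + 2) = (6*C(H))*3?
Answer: 90525/7 ≈ 12932.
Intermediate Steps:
C(o) = (-1 + o)*(4 + o)
E(H) = -86/7 + 18*H²/7 + 54*H/7 (E(H) = -2 + ((6*(-4 + H² + 3*H))*3)/7 = -2 + ((-24 + 6*H² + 18*H)*3)/7 = -2 + (-72 + 18*H² + 54*H)/7 = -2 + (-72/7 + 18*H²/7 + 54*H/7) = -86/7 + 18*H²/7 + 54*H/7)
705 + E(1*(-4 - 4))*135 = 705 + (-86/7 + 18*(1*(-4 - 4))²/7 + 54*(1*(-4 - 4))/7)*135 = 705 + (-86/7 + 18*(1*(-8))²/7 + 54*(1*(-8))/7)*135 = 705 + (-86/7 + (18/7)*(-8)² + (54/7)*(-8))*135 = 705 + (-86/7 + (18/7)*64 - 432/7)*135 = 705 + (-86/7 + 1152/7 - 432/7)*135 = 705 + (634/7)*135 = 705 + 85590/7 = 90525/7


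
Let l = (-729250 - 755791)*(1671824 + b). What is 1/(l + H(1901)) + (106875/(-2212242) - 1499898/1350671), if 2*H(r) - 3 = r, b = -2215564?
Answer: -465979750312456846376065/402124640523895877917924 ≈ -1.1588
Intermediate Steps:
H(r) = 3/2 + r/2
l = 807476193340 (l = (-729250 - 755791)*(1671824 - 2215564) = -1485041*(-543740) = 807476193340)
1/(l + H(1901)) + (106875/(-2212242) - 1499898/1350671) = 1/(807476193340 + (3/2 + (1/2)*1901)) + (106875/(-2212242) - 1499898/1350671) = 1/(807476193340 + (3/2 + 1901/2)) + (106875*(-1/2212242) - 1499898*1/1350671) = 1/(807476193340 + 952) + (-35625/737414 - 1499898/1350671) = 1/807476194292 - 1154163438147/996003704794 = -465979750312456846376065/402124640523895877917924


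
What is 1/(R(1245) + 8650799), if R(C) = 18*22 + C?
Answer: 1/8652440 ≈ 1.1557e-7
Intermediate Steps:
R(C) = 396 + C
1/(R(1245) + 8650799) = 1/((396 + 1245) + 8650799) = 1/(1641 + 8650799) = 1/8652440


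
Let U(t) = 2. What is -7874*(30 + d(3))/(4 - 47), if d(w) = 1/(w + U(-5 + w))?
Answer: 1188974/215 ≈ 5530.1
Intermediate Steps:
d(w) = 1/(2 + w) (d(w) = 1/(w + 2) = 1/(2 + w))
-7874*(30 + d(3))/(4 - 47) = -7874*(30 + 1/(2 + 3))/(4 - 47) = -7874*(30 + 1/5)/(-43) = -7874*(30 + 1/5)*(-1)/43 = -1188974*(-1)/(5*43) = -7874*(-151/215) = 1188974/215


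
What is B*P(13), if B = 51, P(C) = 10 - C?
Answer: -153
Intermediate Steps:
B*P(13) = 51*(10 - 1*13) = 51*(10 - 13) = 51*(-3) = -153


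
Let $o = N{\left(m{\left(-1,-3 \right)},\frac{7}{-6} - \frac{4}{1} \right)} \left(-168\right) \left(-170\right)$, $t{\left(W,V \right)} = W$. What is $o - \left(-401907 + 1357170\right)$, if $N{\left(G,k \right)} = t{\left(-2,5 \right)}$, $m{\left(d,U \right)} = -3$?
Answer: $-1012383$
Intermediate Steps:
$N{\left(G,k \right)} = -2$
$o = -57120$ ($o = \left(-2\right) \left(-168\right) \left(-170\right) = 336 \left(-170\right) = -57120$)
$o - \left(-401907 + 1357170\right) = -57120 - \left(-401907 + 1357170\right) = -57120 - 955263 = -1012383$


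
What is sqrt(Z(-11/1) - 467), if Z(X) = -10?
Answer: 3*I*sqrt(53) ≈ 21.84*I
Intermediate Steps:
sqrt(Z(-11/1) - 467) = sqrt(-10 - 467) = sqrt(-477) = 3*I*sqrt(53)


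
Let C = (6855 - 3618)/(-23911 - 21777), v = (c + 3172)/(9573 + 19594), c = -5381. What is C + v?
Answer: -195338371/1332581896 ≈ -0.14659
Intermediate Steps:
v = -2209/29167 (v = (-5381 + 3172)/(9573 + 19594) = -2209/29167 ≈ -0.075736)
C = -3237/45688 (C = 3237/(-45688) = 3237*(-1/45688) = -3237/45688 ≈ -0.070850)
C + v = -3237/45688 - 2209/29167 = -195338371/1332581896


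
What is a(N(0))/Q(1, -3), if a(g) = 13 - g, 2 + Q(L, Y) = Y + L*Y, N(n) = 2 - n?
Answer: -11/8 ≈ -1.3750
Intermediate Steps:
Q(L, Y) = -2 + Y + L*Y (Q(L, Y) = -2 + (Y + L*Y) = -2 + Y + L*Y)
a(N(0))/Q(1, -3) = (13 - (2 - 1*0))/(-2 - 3 + 1*(-3)) = (13 - (2 + 0))/(-2 - 3 - 3) = (13 - 1*2)/(-8) = (13 - 2)*(-⅛) = 11*(-⅛) = -11/8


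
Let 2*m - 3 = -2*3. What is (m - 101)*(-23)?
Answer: 4715/2 ≈ 2357.5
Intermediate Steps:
m = -3/2 (m = 3/2 + (-2*3)/2 = 3/2 + (½)*(-6) = 3/2 - 3 = -3/2 ≈ -1.5000)
(m - 101)*(-23) = (-3/2 - 101)*(-23) = -205/2*(-23) = 4715/2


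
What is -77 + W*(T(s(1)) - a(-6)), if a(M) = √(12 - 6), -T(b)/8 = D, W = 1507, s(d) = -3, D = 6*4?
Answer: -289421 - 1507*√6 ≈ -2.9311e+5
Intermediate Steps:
D = 24
T(b) = -192 (T(b) = -8*24 = -192)
a(M) = √6
-77 + W*(T(s(1)) - a(-6)) = -77 + 1507*(-192 - √6) = -77 + (-289344 - 1507*√6) = -289421 - 1507*√6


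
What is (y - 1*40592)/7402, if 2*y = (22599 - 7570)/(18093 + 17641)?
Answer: -2901014027/529006136 ≈ -5.4839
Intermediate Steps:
y = 15029/71468 (y = ((22599 - 7570)/(18093 + 17641))/2 = (15029/35734)/2 = (15029*(1/35734))/2 = (½)*(15029/35734) = 15029/71468 ≈ 0.21029)
(y - 1*40592)/7402 = (15029/71468 - 1*40592)/7402 = (15029/71468 - 40592)*(1/7402) = -2901014027/71468*1/7402 = -2901014027/529006136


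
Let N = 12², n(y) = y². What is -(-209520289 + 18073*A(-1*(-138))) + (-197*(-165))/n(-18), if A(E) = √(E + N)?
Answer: 22628202047/108 - 18073*√282 ≈ 2.0922e+8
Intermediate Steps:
N = 144
A(E) = √(144 + E) (A(E) = √(E + 144) = √(144 + E))
-(-209520289 + 18073*A(-1*(-138))) + (-197*(-165))/n(-18) = -(-209520289 + 18073*√(144 - 1*(-138))) + (-197*(-165))/((-18)²) = -(-209520289 + 18073*√(144 + 138)) + 32505/324 = -(-209520289 + 18073*√282) + 32505*(1/324) = -18073*(-11593 + √282) + 10835/108 = (209520289 - 18073*√282) + 10835/108 = 22628202047/108 - 18073*√282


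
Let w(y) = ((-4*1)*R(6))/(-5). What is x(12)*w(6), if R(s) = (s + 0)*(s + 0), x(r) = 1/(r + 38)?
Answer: 72/125 ≈ 0.57600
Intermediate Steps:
x(r) = 1/(38 + r)
R(s) = s² (R(s) = s*s = s²)
w(y) = 144/5 (w(y) = (-4*1*6²)/(-5) = -4*36*(-⅕) = -144*(-⅕) = 144/5)
x(12)*w(6) = (144/5)/(38 + 12) = (144/5)/50 = (1/50)*(144/5) = 72/125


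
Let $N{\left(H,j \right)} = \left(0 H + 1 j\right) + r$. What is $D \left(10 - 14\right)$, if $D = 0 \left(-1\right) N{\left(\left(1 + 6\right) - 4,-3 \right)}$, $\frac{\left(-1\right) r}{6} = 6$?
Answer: $0$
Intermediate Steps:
$r = -36$ ($r = \left(-6\right) 6 = -36$)
$N{\left(H,j \right)} = -36 + j$ ($N{\left(H,j \right)} = \left(0 H + 1 j\right) - 36 = \left(0 + j\right) - 36 = j - 36 = -36 + j$)
$D = 0$ ($D = 0 \left(-1\right) \left(-36 - 3\right) = 0 \left(-39\right) = 0$)
$D \left(10 - 14\right) = 0 \left(10 - 14\right) = 0 \left(-4\right) = 0$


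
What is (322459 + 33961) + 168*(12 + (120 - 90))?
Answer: 363476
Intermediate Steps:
(322459 + 33961) + 168*(12 + (120 - 90)) = 356420 + 168*(12 + 30) = 356420 + 168*42 = 356420 + 7056 = 363476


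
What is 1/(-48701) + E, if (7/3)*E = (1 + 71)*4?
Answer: 42077657/340907 ≈ 123.43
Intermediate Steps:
E = 864/7 (E = 3*((1 + 71)*4)/7 = 3*(72*4)/7 = (3/7)*288 = 864/7 ≈ 123.43)
1/(-48701) + E = 1/(-48701) + 864/7 = -1/48701 + 864/7 = 42077657/340907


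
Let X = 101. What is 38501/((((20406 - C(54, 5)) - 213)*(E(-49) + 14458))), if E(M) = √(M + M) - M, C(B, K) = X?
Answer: 558534007/4228424629524 - 269507*I*√2/4228424629524 ≈ 0.00013209 - 9.0138e-8*I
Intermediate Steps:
C(B, K) = 101
E(M) = -M + √2*√M (E(M) = √(2*M) - M = √2*√M - M = -M + √2*√M)
38501/((((20406 - C(54, 5)) - 213)*(E(-49) + 14458))) = 38501/((((20406 - 1*101) - 213)*((-1*(-49) + √2*√(-49)) + 14458))) = 38501/((((20406 - 101) - 213)*((49 + √2*(7*I)) + 14458))) = 38501/(((20305 - 213)*((49 + 7*I*√2) + 14458))) = 38501/((20092*(14507 + 7*I*√2))) = 38501/(291474644 + 140644*I*√2)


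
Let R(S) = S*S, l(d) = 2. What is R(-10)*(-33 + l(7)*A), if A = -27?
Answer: -8700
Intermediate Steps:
R(S) = S²
R(-10)*(-33 + l(7)*A) = (-10)²*(-33 + 2*(-27)) = 100*(-33 - 54) = 100*(-87) = -8700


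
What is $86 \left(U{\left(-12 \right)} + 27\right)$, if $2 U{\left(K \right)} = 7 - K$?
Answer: $3139$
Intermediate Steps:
$U{\left(K \right)} = \frac{7}{2} - \frac{K}{2}$ ($U{\left(K \right)} = \frac{7 - K}{2} = \frac{7}{2} - \frac{K}{2}$)
$86 \left(U{\left(-12 \right)} + 27\right) = 86 \left(\left(\frac{7}{2} - -6\right) + 27\right) = 86 \left(\left(\frac{7}{2} + 6\right) + 27\right) = 86 \left(\frac{19}{2} + 27\right) = 86 \cdot \frac{73}{2} = 3139$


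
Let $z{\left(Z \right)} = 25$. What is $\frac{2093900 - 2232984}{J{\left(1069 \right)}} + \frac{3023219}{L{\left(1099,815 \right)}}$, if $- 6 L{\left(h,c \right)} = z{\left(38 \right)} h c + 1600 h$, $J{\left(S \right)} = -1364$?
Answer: $\frac{25259163597}{249555425} \approx 101.22$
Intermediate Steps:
$L{\left(h,c \right)} = - \frac{800 h}{3} - \frac{25 c h}{6}$ ($L{\left(h,c \right)} = - \frac{25 h c + 1600 h}{6} = - \frac{25 c h + 1600 h}{6} = - \frac{1600 h + 25 c h}{6} = - \frac{800 h}{3} - \frac{25 c h}{6}$)
$\frac{2093900 - 2232984}{J{\left(1069 \right)}} + \frac{3023219}{L{\left(1099,815 \right)}} = \frac{2093900 - 2232984}{-1364} + \frac{3023219}{\left(- \frac{25}{6}\right) 1099 \left(64 + 815\right)} = \left(-139084\right) \left(- \frac{1}{1364}\right) + \frac{3023219}{\left(- \frac{25}{6}\right) 1099 \cdot 879} = \frac{3161}{31} + \frac{3023219}{- \frac{8050175}{2}} = \frac{3161}{31} + 3023219 \left(- \frac{2}{8050175}\right) = \frac{3161}{31} - \frac{6046438}{8050175} = \frac{25259163597}{249555425}$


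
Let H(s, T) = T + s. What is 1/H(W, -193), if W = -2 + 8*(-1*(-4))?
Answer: -1/163 ≈ -0.0061350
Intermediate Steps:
W = 30 (W = -2 + 8*4 = -2 + 32 = 30)
1/H(W, -193) = 1/(-193 + 30) = 1/(-163) = -1/163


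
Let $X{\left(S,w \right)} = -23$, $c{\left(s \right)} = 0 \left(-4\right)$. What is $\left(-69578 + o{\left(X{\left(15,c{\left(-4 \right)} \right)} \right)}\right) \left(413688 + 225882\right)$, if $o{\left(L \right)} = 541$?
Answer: $-44153994090$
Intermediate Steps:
$c{\left(s \right)} = 0$
$\left(-69578 + o{\left(X{\left(15,c{\left(-4 \right)} \right)} \right)}\right) \left(413688 + 225882\right) = \left(-69578 + 541\right) \left(413688 + 225882\right) = \left(-69037\right) 639570 = -44153994090$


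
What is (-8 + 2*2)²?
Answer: 16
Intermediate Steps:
(-8 + 2*2)² = (-8 + 4)² = (-4)² = 16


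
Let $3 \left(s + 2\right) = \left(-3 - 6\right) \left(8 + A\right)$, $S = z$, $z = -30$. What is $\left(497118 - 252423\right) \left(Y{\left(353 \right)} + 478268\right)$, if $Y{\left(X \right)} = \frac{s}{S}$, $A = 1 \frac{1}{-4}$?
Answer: $\frac{936239953693}{8} \approx 1.1703 \cdot 10^{11}$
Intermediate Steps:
$S = -30$
$A = - \frac{1}{4}$ ($A = 1 \left(- \frac{1}{4}\right) = - \frac{1}{4} \approx -0.25$)
$s = - \frac{101}{4}$ ($s = -2 + \frac{\left(-3 - 6\right) \left(8 - \frac{1}{4}\right)}{3} = -2 + \frac{\left(-9\right) \frac{31}{4}}{3} = -2 + \frac{1}{3} \left(- \frac{279}{4}\right) = -2 - \frac{93}{4} = - \frac{101}{4} \approx -25.25$)
$Y{\left(X \right)} = \frac{101}{120}$ ($Y{\left(X \right)} = - \frac{101}{4 \left(-30\right)} = \left(- \frac{101}{4}\right) \left(- \frac{1}{30}\right) = \frac{101}{120}$)
$\left(497118 - 252423\right) \left(Y{\left(353 \right)} + 478268\right) = \left(497118 - 252423\right) \left(\frac{101}{120} + 478268\right) = 244695 \cdot \frac{57392261}{120} = \frac{936239953693}{8}$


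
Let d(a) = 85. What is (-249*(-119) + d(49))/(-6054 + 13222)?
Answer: 7429/1792 ≈ 4.1456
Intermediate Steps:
(-249*(-119) + d(49))/(-6054 + 13222) = (-249*(-119) + 85)/(-6054 + 13222) = (29631 + 85)/7168 = 29716*(1/7168) = 7429/1792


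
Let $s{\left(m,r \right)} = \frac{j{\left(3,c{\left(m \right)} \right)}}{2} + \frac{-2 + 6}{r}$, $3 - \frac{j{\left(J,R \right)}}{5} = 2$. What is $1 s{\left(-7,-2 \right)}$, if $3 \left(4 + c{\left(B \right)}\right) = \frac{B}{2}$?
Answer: $\frac{1}{2} \approx 0.5$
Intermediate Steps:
$c{\left(B \right)} = -4 + \frac{B}{6}$ ($c{\left(B \right)} = -4 + \frac{B \frac{1}{2}}{3} = -4 + \frac{\frac{1}{2} B}{3} = -4 + \frac{B}{6}$)
$j{\left(J,R \right)} = 5$ ($j{\left(J,R \right)} = 15 - 10 = 5$)
$s{\left(m,r \right)} = \frac{5}{2} + \frac{4}{r}$ ($s{\left(m,r \right)} = \frac{5}{2} + \frac{-2 + 6}{r} = 5 \cdot \frac{1}{2} + \frac{4}{r} = \frac{5}{2} + \frac{4}{r}$)
$1 s{\left(-7,-2 \right)} = 1 \left(\frac{5}{2} + \frac{4}{-2}\right) = 1 \left(\frac{5}{2} + 4 \left(- \frac{1}{2}\right)\right) = 1 \left(\frac{5}{2} - 2\right) = 1 \cdot \frac{1}{2} = \frac{1}{2}$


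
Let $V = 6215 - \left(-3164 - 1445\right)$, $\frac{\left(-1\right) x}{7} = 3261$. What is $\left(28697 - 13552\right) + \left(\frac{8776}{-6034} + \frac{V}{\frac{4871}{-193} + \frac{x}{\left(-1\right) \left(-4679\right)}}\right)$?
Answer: $\frac{303272408468541}{20513352335} \approx 14784.0$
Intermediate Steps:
$x = -22827$ ($x = \left(-7\right) 3261 = -22827$)
$V = 10824$ ($V = 6215 - -4609 = 6215 + 4609 = 10824$)
$\left(28697 - 13552\right) + \left(\frac{8776}{-6034} + \frac{V}{\frac{4871}{-193} + \frac{x}{\left(-1\right) \left(-4679\right)}}\right) = \left(28697 - 13552\right) + \left(\frac{8776}{-6034} + \frac{10824}{\frac{4871}{-193} - \frac{22827}{\left(-1\right) \left(-4679\right)}}\right) = 15145 + \left(8776 \left(- \frac{1}{6034}\right) + \frac{10824}{4871 \left(- \frac{1}{193}\right) - \frac{22827}{4679}}\right) = 15145 + \left(- \frac{4388}{3017} + \frac{10824}{- \frac{4871}{193} - \frac{22827}{4679}}\right) = 15145 + \left(- \frac{4388}{3017} + \frac{10824}{- \frac{27197020}{903047}}\right) = 15145 + \left(- \frac{4388}{3017} + 10824 \left(- \frac{903047}{27197020}\right)\right) = 15145 - \frac{7402312645034}{20513352335} = \frac{303272408468541}{20513352335}$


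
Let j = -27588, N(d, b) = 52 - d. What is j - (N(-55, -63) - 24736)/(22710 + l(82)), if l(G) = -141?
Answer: -622608943/22569 ≈ -27587.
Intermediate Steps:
j - (N(-55, -63) - 24736)/(22710 + l(82)) = -27588 - ((52 - 1*(-55)) - 24736)/(22710 - 141) = -27588 - ((52 + 55) - 24736)/22569 = -27588 - (107 - 24736)/22569 = -27588 - (-24629)/22569 = -27588 - 1*(-24629/22569) = -27588 + 24629/22569 = -622608943/22569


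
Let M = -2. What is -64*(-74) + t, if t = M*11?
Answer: 4714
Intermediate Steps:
t = -22 (t = -2*11 = -22)
-64*(-74) + t = -64*(-74) - 22 = 4736 - 22 = 4714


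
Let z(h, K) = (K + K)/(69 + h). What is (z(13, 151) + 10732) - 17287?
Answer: -268604/41 ≈ -6551.3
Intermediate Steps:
z(h, K) = 2*K/(69 + h) (z(h, K) = (2*K)/(69 + h) = 2*K/(69 + h))
(z(13, 151) + 10732) - 17287 = (2*151/(69 + 13) + 10732) - 17287 = (2*151/82 + 10732) - 17287 = (2*151*(1/82) + 10732) - 17287 = (151/41 + 10732) - 17287 = 440163/41 - 17287 = -268604/41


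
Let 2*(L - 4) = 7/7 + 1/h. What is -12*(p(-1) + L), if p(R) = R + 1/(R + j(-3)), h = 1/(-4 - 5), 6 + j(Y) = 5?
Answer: 18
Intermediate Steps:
j(Y) = -1 (j(Y) = -6 + 5 = -1)
h = -⅑ (h = 1/(-9) = -⅑ ≈ -0.11111)
L = 0 (L = 4 + (7/7 + 1/(-⅑))/2 = 4 + (7*(⅐) + 1*(-9))/2 = 4 + (1 - 9)/2 = 4 + (½)*(-8) = 4 - 4 = 0)
p(R) = R + 1/(-1 + R) (p(R) = R + 1/(R - 1) = R + 1/(-1 + R))
-12*(p(-1) + L) = -12*((1 + (-1)² - 1*(-1))/(-1 - 1) + 0) = -12*((1 + 1 + 1)/(-2) + 0) = -12*(-½*3 + 0) = -12*(-3/2 + 0) = -12*(-3/2) = 18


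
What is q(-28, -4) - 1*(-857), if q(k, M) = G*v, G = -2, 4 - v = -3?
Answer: 843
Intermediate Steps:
v = 7 (v = 4 - 1*(-3) = 4 + 3 = 7)
q(k, M) = -14 (q(k, M) = -2*7 = -14)
q(-28, -4) - 1*(-857) = -14 - 1*(-857) = -14 + 857 = 843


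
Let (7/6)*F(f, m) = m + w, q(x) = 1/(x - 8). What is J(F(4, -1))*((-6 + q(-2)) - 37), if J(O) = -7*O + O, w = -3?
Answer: -31032/35 ≈ -886.63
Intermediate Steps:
q(x) = 1/(-8 + x)
F(f, m) = -18/7 + 6*m/7 (F(f, m) = 6*(m - 3)/7 = 6*(-3 + m)/7 = -18/7 + 6*m/7)
J(O) = -6*O
J(F(4, -1))*((-6 + q(-2)) - 37) = (-6*(-18/7 + (6/7)*(-1)))*((-6 + 1/(-8 - 2)) - 37) = (-6*(-18/7 - 6/7))*((-6 + 1/(-10)) - 37) = (-6*(-24/7))*((-6 - ⅒) - 37) = 144*(-61/10 - 37)/7 = (144/7)*(-431/10) = -31032/35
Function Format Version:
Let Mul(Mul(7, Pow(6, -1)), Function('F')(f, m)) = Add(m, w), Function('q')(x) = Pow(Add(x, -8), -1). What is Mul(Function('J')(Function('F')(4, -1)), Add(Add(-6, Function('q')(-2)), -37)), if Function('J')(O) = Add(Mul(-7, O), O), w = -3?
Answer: Rational(-31032, 35) ≈ -886.63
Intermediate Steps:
Function('q')(x) = Pow(Add(-8, x), -1)
Function('F')(f, m) = Add(Rational(-18, 7), Mul(Rational(6, 7), m)) (Function('F')(f, m) = Mul(Rational(6, 7), Add(m, -3)) = Mul(Rational(6, 7), Add(-3, m)) = Add(Rational(-18, 7), Mul(Rational(6, 7), m)))
Function('J')(O) = Mul(-6, O)
Mul(Function('J')(Function('F')(4, -1)), Add(Add(-6, Function('q')(-2)), -37)) = Mul(Mul(-6, Add(Rational(-18, 7), Mul(Rational(6, 7), -1))), Add(Add(-6, Pow(Add(-8, -2), -1)), -37)) = Mul(Mul(-6, Add(Rational(-18, 7), Rational(-6, 7))), Add(Add(-6, Pow(-10, -1)), -37)) = Mul(Mul(-6, Rational(-24, 7)), Add(Add(-6, Rational(-1, 10)), -37)) = Mul(Rational(144, 7), Add(Rational(-61, 10), -37)) = Mul(Rational(144, 7), Rational(-431, 10)) = Rational(-31032, 35)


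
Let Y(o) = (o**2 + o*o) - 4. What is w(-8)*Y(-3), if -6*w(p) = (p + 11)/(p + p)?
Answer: 7/16 ≈ 0.43750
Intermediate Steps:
w(p) = -(11 + p)/(12*p) (w(p) = -(p + 11)/(6*(p + p)) = -(11 + p)/(6*(2*p)) = -(11 + p)*1/(2*p)/6 = -(11 + p)/(12*p))
Y(o) = -4 + 2*o**2 (Y(o) = (o**2 + o**2) - 4 = 2*o**2 - 4 = -4 + 2*o**2)
w(-8)*Y(-3) = ((1/12)*(-11 - 1*(-8))/(-8))*(-4 + 2*(-3)**2) = ((1/12)*(-1/8)*(-11 + 8))*(-4 + 2*9) = ((1/12)*(-1/8)*(-3))*(-4 + 18) = (1/32)*14 = 7/16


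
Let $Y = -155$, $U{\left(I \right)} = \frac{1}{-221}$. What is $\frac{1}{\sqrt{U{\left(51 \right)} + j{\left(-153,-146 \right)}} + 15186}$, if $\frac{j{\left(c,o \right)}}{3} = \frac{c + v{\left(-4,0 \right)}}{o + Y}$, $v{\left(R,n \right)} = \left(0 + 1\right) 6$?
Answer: $\frac{72156279}{1095765245954} - \frac{\sqrt{32975410}}{1095765245954} \approx 6.5845 \cdot 10^{-5}$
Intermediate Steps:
$U{\left(I \right)} = - \frac{1}{221}$
$v{\left(R,n \right)} = 6$ ($v{\left(R,n \right)} = 1 \cdot 6 = 6$)
$j{\left(c,o \right)} = \frac{3 \left(6 + c\right)}{-155 + o}$ ($j{\left(c,o \right)} = 3 \frac{c + 6}{o - 155} = 3 \frac{6 + c}{-155 + o} = \frac{3 \left(6 + c\right)}{-155 + o}$)
$\frac{1}{\sqrt{U{\left(51 \right)} + j{\left(-153,-146 \right)}} + 15186} = \frac{1}{\sqrt{- \frac{1}{221} + \frac{3 \left(6 - 153\right)}{-155 - 146}} + 15186} = \frac{1}{\sqrt{- \frac{1}{221} + 3 \frac{1}{-301} \left(-147\right)} + 15186} = \frac{1}{\sqrt{- \frac{1}{221} + 3 \left(- \frac{1}{301}\right) \left(-147\right)} + 15186} = \frac{1}{\sqrt{- \frac{1}{221} + \frac{63}{43}} + 15186} = \frac{1}{\sqrt{\frac{13880}{9503}} + 15186} = \frac{1}{\frac{2 \sqrt{32975410}}{9503} + 15186} = \frac{1}{15186 + \frac{2 \sqrt{32975410}}{9503}}$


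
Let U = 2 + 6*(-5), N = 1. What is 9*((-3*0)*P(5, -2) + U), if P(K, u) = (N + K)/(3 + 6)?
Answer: -252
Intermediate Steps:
P(K, u) = 1/9 + K/9 (P(K, u) = (1 + K)/(3 + 6) = (1 + K)/9 = (1 + K)*(1/9) = 1/9 + K/9)
U = -28 (U = 2 - 30 = -28)
9*((-3*0)*P(5, -2) + U) = 9*((-3*0)*(1/9 + (1/9)*5) - 28) = 9*(0*(1/9 + 5/9) - 28) = 9*(0*(2/3) - 28) = 9*(0 - 28) = 9*(-28) = -252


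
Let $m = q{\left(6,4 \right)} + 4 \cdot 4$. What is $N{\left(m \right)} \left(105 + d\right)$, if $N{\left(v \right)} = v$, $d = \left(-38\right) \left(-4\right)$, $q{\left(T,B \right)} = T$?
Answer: $5654$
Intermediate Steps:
$m = 22$ ($m = 6 + 4 \cdot 4 = 6 + 16 = 22$)
$d = 152$
$N{\left(m \right)} \left(105 + d\right) = 22 \left(105 + 152\right) = 22 \cdot 257 = 5654$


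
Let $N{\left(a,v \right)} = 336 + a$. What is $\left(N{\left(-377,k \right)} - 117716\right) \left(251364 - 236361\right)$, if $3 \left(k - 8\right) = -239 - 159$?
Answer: $-1766708271$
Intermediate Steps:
$k = - \frac{374}{3}$ ($k = 8 + \frac{-239 - 159}{3} = 8 + \frac{1}{3} \left(-398\right) = 8 - \frac{398}{3} = - \frac{374}{3} \approx -124.67$)
$\left(N{\left(-377,k \right)} - 117716\right) \left(251364 - 236361\right) = \left(\left(336 - 377\right) - 117716\right) \left(251364 - 236361\right) = \left(-41 - 117716\right) 15003 = \left(-117757\right) 15003 = -1766708271$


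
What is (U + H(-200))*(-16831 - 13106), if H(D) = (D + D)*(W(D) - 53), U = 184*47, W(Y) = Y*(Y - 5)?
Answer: 490073240424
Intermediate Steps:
W(Y) = Y*(-5 + Y)
U = 8648
H(D) = 2*D*(-53 + D*(-5 + D)) (H(D) = (D + D)*(D*(-5 + D) - 53) = (2*D)*(-53 + D*(-5 + D)) = 2*D*(-53 + D*(-5 + D)))
(U + H(-200))*(-16831 - 13106) = (8648 + 2*(-200)*(-53 - 200*(-5 - 200)))*(-16831 - 13106) = (8648 + 2*(-200)*(-53 - 200*(-205)))*(-29937) = (8648 + 2*(-200)*(-53 + 41000))*(-29937) = (8648 + 2*(-200)*40947)*(-29937) = (8648 - 16378800)*(-29937) = -16370152*(-29937) = 490073240424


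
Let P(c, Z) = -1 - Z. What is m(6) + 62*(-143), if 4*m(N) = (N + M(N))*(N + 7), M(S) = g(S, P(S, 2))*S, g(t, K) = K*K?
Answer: -8671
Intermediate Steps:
g(t, K) = K**2
M(S) = 9*S (M(S) = (-1 - 1*2)**2*S = (-1 - 2)**2*S = (-3)**2*S = 9*S)
m(N) = 5*N*(7 + N)/2 (m(N) = ((N + 9*N)*(N + 7))/4 = ((10*N)*(7 + N))/4 = (10*N*(7 + N))/4 = 5*N*(7 + N)/2)
m(6) + 62*(-143) = (5/2)*6*(7 + 6) + 62*(-143) = (5/2)*6*13 - 8866 = 195 - 8866 = -8671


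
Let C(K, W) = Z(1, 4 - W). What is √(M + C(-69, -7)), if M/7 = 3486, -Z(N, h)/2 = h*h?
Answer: 4*√1510 ≈ 155.43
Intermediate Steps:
Z(N, h) = -2*h² (Z(N, h) = -2*h*h = -2*h²)
M = 24402 (M = 7*3486 = 24402)
C(K, W) = -2*(4 - W)²
√(M + C(-69, -7)) = √(24402 - 2*(-4 - 7)²) = √(24402 - 2*(-11)²) = √(24402 - 2*121) = √(24402 - 242) = √24160 = 4*√1510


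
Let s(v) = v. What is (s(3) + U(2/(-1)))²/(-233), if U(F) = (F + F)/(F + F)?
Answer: -16/233 ≈ -0.068670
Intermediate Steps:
U(F) = 1 (U(F) = (2*F)/((2*F)) = (2*F)*(1/(2*F)) = 1)
(s(3) + U(2/(-1)))²/(-233) = (3 + 1)²/(-233) = 4²*(-1/233) = 16*(-1/233) = -16/233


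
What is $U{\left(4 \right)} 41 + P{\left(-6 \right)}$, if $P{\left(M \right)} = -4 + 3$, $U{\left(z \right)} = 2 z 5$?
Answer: $1639$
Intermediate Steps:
$U{\left(z \right)} = 10 z$
$P{\left(M \right)} = -1$
$U{\left(4 \right)} 41 + P{\left(-6 \right)} = 10 \cdot 4 \cdot 41 - 1 = 40 \cdot 41 - 1 = 1640 - 1 = 1639$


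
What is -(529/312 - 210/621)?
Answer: -29221/21528 ≈ -1.3573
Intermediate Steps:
-(529/312 - 210/621) = -(529*(1/312) - 210*1/621) = -(529/312 - 70/207) = -1*29221/21528 = -29221/21528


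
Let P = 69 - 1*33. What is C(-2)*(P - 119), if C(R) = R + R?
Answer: 332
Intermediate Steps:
P = 36 (P = 69 - 33 = 36)
C(R) = 2*R
C(-2)*(P - 119) = (2*(-2))*(36 - 119) = -4*(-83) = 332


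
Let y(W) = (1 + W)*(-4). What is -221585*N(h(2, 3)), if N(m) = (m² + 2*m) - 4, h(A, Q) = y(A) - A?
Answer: -36339940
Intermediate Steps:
y(W) = -4 - 4*W
h(A, Q) = -4 - 5*A (h(A, Q) = (-4 - 4*A) - A = -4 - 5*A)
N(m) = -4 + m² + 2*m
-221585*N(h(2, 3)) = -221585*(-4 + (-4 - 5*2)² + 2*(-4 - 5*2)) = -221585*(-4 + (-4 - 10)² + 2*(-4 - 10)) = -221585*(-4 + (-14)² + 2*(-14)) = -221585*(-4 + 196 - 28) = -221585*164 = -36339940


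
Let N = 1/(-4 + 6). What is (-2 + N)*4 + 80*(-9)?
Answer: -726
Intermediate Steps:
N = 1/2 ≈ 0.50000
(-2 + N)*4 + 80*(-9) = (-2 + 1/2)*4 + 80*(-9) = -3/2*4 - 720 = -6 - 720 = -726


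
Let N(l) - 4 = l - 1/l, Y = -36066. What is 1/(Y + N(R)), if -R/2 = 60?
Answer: -120/4341839 ≈ -2.7638e-5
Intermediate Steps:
R = -120 (R = -2*60 = -120)
N(l) = 4 + l - 1/l (N(l) = 4 + (l - 1/l) = 4 + l - 1/l)
1/(Y + N(R)) = 1/(-36066 + (4 - 120 - 1/(-120))) = 1/(-36066 + (4 - 120 - 1*(-1/120))) = 1/(-36066 + (4 - 120 + 1/120)) = 1/(-36066 - 13919/120) = 1/(-4341839/120) = -120/4341839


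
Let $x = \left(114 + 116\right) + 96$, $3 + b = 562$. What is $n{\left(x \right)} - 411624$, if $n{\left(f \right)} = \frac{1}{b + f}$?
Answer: $- \frac{364287239}{885} \approx -4.1162 \cdot 10^{5}$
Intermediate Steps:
$b = 559$ ($b = -3 + 562 = 559$)
$x = 326$ ($x = 230 + 96 = 326$)
$n{\left(f \right)} = \frac{1}{559 + f}$
$n{\left(x \right)} - 411624 = \frac{1}{559 + 326} - 411624 = \frac{1}{885} - 411624 = - \frac{364287239}{885}$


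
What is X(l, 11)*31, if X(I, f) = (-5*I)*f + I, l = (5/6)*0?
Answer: 0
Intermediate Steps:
l = 0 (l = (5*(1/6))*0 = (5/6)*0 = 0)
X(I, f) = I - 5*I*f (X(I, f) = -5*I*f + I = I - 5*I*f)
X(l, 11)*31 = (0*(1 - 5*11))*31 = (0*(1 - 55))*31 = (0*(-54))*31 = 0*31 = 0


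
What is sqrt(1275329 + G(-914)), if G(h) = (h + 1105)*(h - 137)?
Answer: 2*sqrt(268647) ≈ 1036.6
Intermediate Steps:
G(h) = (-137 + h)*(1105 + h) (G(h) = (1105 + h)*(-137 + h) = (-137 + h)*(1105 + h))
sqrt(1275329 + G(-914)) = sqrt(1275329 + (-151385 + (-914)**2 + 968*(-914))) = sqrt(1275329 + (-151385 + 835396 - 884752)) = sqrt(1275329 - 200741) = sqrt(1074588) = 2*sqrt(268647)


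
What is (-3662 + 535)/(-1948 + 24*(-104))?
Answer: 3127/4444 ≈ 0.70365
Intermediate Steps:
(-3662 + 535)/(-1948 + 24*(-104)) = -3127/(-1948 - 2496) = -3127/(-4444) = -3127*(-1/4444) = 3127/4444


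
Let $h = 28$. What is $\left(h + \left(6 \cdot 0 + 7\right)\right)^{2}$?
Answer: $1225$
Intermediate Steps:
$\left(h + \left(6 \cdot 0 + 7\right)\right)^{2} = \left(28 + \left(6 \cdot 0 + 7\right)\right)^{2} = \left(28 + \left(0 + 7\right)\right)^{2} = \left(28 + 7\right)^{2} = 35^{2} = 1225$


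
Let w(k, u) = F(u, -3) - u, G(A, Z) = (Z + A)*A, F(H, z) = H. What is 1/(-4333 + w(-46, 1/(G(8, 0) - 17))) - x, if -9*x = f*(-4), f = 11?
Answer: -190661/38997 ≈ -4.8891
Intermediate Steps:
G(A, Z) = A*(A + Z) (G(A, Z) = (A + Z)*A = A*(A + Z))
x = 44/9 (x = -11*(-4)/9 = -1/9*(-44) = 44/9 ≈ 4.8889)
w(k, u) = 0 (w(k, u) = u - u = 0)
1/(-4333 + w(-46, 1/(G(8, 0) - 17))) - x = 1/(-4333 + 0) - 1*44/9 = 1/(-4333) - 44/9 = -1/4333 - 44/9 = -190661/38997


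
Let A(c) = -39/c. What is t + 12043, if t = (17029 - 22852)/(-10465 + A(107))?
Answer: 13486302203/1119794 ≈ 12044.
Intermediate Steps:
t = 623061/1119794 (t = (17029 - 22852)/(-10465 - 39/107) = -5823/(-10465 - 39*1/107) = -5823/(-10465 - 39/107) = -5823/(-1119794/107) = -5823*(-107/1119794) = 623061/1119794 ≈ 0.55641)
t + 12043 = 623061/1119794 + 12043 = 13486302203/1119794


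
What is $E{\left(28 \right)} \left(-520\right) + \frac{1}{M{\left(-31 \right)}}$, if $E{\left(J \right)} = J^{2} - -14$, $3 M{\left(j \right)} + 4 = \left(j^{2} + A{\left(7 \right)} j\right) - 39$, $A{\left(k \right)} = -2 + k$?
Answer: $- \frac{316614477}{763} \approx -4.1496 \cdot 10^{5}$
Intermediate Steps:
$M{\left(j \right)} = - \frac{43}{3} + \frac{j^{2}}{3} + \frac{5 j}{3}$ ($M{\left(j \right)} = - \frac{4}{3} + \frac{\left(j^{2} + \left(-2 + 7\right) j\right) - 39}{3} = - \frac{4}{3} + \frac{\left(j^{2} + 5 j\right) - 39}{3} = - \frac{4}{3} + \frac{-39 + j^{2} + 5 j}{3} = - \frac{4}{3} + \left(-13 + \frac{j^{2}}{3} + \frac{5 j}{3}\right) = - \frac{43}{3} + \frac{j^{2}}{3} + \frac{5 j}{3}$)
$E{\left(J \right)} = 14 + J^{2}$ ($E{\left(J \right)} = J^{2} + 14 = 14 + J^{2}$)
$E{\left(28 \right)} \left(-520\right) + \frac{1}{M{\left(-31 \right)}} = \left(14 + 28^{2}\right) \left(-520\right) + \frac{1}{- \frac{43}{3} + \frac{\left(-31\right)^{2}}{3} + \frac{5}{3} \left(-31\right)} = \left(14 + 784\right) \left(-520\right) + \frac{1}{- \frac{43}{3} + \frac{1}{3} \cdot 961 - \frac{155}{3}} = 798 \left(-520\right) + \frac{1}{- \frac{43}{3} + \frac{961}{3} - \frac{155}{3}} = -414960 + \frac{1}{\frac{763}{3}} = -414960 + \frac{3}{763} = - \frac{316614477}{763}$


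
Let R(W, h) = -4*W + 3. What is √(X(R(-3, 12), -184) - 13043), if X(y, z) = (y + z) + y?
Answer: I*√13197 ≈ 114.88*I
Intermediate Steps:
R(W, h) = 3 - 4*W
X(y, z) = z + 2*y
√(X(R(-3, 12), -184) - 13043) = √((-184 + 2*(3 - 4*(-3))) - 13043) = √((-184 + 2*(3 + 12)) - 13043) = √((-184 + 2*15) - 13043) = √((-184 + 30) - 13043) = √(-154 - 13043) = √(-13197) = I*√13197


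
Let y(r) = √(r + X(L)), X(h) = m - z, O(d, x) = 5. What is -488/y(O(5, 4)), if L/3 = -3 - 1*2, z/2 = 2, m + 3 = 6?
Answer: -244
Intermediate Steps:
m = 3 (m = -3 + 6 = 3)
z = 4 (z = 2*2 = 4)
L = -15 (L = 3*(-3 - 1*2) = 3*(-3 - 2) = 3*(-5) = -15)
X(h) = -1 (X(h) = 3 - 1*4 = 3 - 4 = -1)
y(r) = √(-1 + r) (y(r) = √(r - 1) = √(-1 + r))
-488/y(O(5, 4)) = -488/√(-1 + 5) = -488/(√4) = -488/2 = -488*½ = -244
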